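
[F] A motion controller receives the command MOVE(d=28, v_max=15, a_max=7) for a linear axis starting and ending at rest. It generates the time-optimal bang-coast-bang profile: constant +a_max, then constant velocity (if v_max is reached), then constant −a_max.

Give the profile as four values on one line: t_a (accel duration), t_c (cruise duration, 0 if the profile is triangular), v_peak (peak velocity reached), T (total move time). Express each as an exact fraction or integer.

v_max²/a_max = 15²/7 = 225/7
28 < 225/7 → triangular
v_peak = √(28·7) = √196 = 14
t_a = 14/7 = 2; t_c = 0
T = 2·2 = 4

t_a=2 t_c=0 v_peak=14 T=4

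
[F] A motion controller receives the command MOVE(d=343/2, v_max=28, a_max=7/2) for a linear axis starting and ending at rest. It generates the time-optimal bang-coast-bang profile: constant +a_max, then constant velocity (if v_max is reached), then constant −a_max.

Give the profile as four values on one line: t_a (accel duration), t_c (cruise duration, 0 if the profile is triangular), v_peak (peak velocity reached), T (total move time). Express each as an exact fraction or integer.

t_a=7 t_c=0 v_peak=49/2 T=14

vₘ²/aₘ = 28²/(7/2) = 224
343/2 < 224 so t_c = 0
v_peak = √(343/2·7/2) = √(2401/4) = 49/2
t_a = (49/2)/(7/2) = 7; t_c = 0
T = 2·7 = 14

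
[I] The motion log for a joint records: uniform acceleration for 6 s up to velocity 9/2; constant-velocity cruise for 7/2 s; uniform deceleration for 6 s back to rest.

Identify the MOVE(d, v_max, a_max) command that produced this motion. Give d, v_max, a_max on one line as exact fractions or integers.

d=171/4 v_max=9/2 a_max=3/4

a_max = (9/2)/6 = 3/4
d_a = ½·9/2·6 = 27/2; d_c = 9/2·7/2 = 63/4
d = 2·27/2 + 63/4 = 171/4
t_c = 7/2 > 0 so v_max = 9/2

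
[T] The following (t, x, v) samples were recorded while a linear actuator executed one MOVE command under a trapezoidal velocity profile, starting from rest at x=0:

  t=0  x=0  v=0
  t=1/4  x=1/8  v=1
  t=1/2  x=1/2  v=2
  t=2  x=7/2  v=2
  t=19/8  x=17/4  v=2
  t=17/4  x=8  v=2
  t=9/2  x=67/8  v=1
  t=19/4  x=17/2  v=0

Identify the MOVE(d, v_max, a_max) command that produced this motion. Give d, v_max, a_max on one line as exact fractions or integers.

d=17/2 v_max=2 a_max=4

final state: t=19/4, x=17/2, v=0 → d = 17/2
a_max = (1−0)/(1/4−0) = 4
max v = 2 over t∈[1/2,17/4] → v_max = 2
check: 2·(1/2+15/4) = 17/2 ✓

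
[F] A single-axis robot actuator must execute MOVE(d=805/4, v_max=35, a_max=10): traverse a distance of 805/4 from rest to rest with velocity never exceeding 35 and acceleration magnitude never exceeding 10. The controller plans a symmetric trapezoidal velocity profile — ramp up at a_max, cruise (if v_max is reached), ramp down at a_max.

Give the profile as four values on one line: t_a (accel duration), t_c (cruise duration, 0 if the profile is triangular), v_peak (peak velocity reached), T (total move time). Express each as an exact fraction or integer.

v_max²/a_max = 35²/10 = 245/2
805/4 ≥ 245/2 ⇒ cruise phase
t_a = 35/10 = 7/2; v_peak = 35
d_cruise = 805/4 − 245/2 = 315/4; t_c = (315/4)/35 = 9/4
T = 2·7/2 + 9/4 = 37/4

t_a=7/2 t_c=9/4 v_peak=35 T=37/4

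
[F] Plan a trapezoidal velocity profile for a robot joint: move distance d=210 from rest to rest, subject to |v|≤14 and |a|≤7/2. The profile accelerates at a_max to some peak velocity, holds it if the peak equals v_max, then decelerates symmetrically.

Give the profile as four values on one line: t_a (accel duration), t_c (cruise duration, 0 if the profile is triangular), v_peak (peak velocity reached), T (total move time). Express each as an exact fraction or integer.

t_a=4 t_c=11 v_peak=14 T=19

(v_max)²/a_max = 14²/(7/2) = 56
210 ≥ 56 ⇒ cruise phase
t_a = 14/(7/2) = 4; v_peak = 14
d_cruise = 210 − 56 = 154; t_c = 154/14 = 11
T = 2·4 + 11 = 19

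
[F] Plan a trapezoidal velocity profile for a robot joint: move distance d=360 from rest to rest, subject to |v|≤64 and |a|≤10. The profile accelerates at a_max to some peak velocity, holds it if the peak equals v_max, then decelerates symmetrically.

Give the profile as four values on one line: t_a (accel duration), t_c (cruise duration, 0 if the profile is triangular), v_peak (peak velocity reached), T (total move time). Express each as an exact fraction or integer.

t_a=6 t_c=0 v_peak=60 T=12

vₘ²/aₘ = 64²/10 = 2048/5
360 < 2048/5 → triangular
v_peak = √(360·10) = √3600 = 60
t_a = 60/10 = 6; t_c = 0
T = 2·6 = 12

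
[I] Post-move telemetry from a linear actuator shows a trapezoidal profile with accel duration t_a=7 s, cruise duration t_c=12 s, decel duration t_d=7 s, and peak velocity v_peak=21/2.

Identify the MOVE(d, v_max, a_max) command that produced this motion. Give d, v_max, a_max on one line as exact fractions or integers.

a_max = (21/2)/7 = 3/2
d_a = ½·21/2·7 = 147/4; d_c = 21/2·12 = 126
d = 2·147/4 + 126 = 399/2
t_c = 12 > 0 ⇒ limit active, v_max = 21/2

d=399/2 v_max=21/2 a_max=3/2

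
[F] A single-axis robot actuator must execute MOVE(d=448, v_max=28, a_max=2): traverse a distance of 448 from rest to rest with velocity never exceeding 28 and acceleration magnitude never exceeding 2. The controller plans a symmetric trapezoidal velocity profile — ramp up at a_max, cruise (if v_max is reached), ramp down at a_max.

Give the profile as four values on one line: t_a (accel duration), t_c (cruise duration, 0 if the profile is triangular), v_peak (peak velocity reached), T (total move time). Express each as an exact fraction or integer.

t_a=14 t_c=2 v_peak=28 T=30

v_max²/a_max = 28²/2 = 392
448 ≥ 392 ⇒ cruise phase
t_a = 28/2 = 14; v_peak = 28
d_cruise = 448 − 392 = 56; t_c = 56/28 = 2
T = 2·14 + 2 = 30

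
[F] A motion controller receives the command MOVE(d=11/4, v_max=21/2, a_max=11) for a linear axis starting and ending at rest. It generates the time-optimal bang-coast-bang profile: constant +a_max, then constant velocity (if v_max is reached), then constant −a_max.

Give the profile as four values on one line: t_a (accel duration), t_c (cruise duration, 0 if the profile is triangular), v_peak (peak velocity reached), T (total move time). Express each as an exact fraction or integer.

vₘ²/aₘ = (21/2)²/11 = 441/44
11/4 < 441/44 so t_c = 0
v_peak = √(11/4·11) = √(121/4) = 11/2
t_a = (11/2)/11 = 1/2; t_c = 0
T = 2·1/2 = 1

t_a=1/2 t_c=0 v_peak=11/2 T=1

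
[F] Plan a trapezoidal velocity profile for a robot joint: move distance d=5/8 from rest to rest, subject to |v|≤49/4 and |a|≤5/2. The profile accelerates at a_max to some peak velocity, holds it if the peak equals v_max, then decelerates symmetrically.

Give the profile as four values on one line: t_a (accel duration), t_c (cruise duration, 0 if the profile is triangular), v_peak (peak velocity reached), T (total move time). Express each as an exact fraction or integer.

vₘ²/aₘ = (49/4)²/(5/2) = 2401/40
5/8 < 2401/40 so t_c = 0
v_peak = √(5/8·5/2) = √(25/16) = 5/4
t_a = (5/4)/(5/2) = 1/2; t_c = 0
T = 2·1/2 = 1

t_a=1/2 t_c=0 v_peak=5/4 T=1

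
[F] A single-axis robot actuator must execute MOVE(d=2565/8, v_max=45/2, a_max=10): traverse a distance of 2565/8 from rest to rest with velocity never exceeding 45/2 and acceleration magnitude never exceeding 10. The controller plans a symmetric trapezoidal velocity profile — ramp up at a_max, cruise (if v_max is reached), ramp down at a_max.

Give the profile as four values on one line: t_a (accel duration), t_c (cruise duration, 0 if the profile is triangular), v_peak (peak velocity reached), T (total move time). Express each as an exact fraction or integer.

vₘ²/aₘ = (45/2)²/10 = 405/8
2565/8 ≥ 405/8 → trapezoidal
t_a = (45/2)/10 = 9/4; v_peak = 45/2
d_cruise = 2565/8 − 405/8 = 270; t_c = 270/(45/2) = 12
T = 2·9/4 + 12 = 33/2

t_a=9/4 t_c=12 v_peak=45/2 T=33/2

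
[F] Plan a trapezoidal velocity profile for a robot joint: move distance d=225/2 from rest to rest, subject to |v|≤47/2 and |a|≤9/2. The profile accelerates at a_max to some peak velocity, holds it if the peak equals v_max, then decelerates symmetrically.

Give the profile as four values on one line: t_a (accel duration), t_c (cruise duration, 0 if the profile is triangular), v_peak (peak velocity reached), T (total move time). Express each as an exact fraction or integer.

t_a=5 t_c=0 v_peak=45/2 T=10

v_max²/a_max = (47/2)²/(9/2) = 2209/18
225/2 < 2209/18 ⇒ no cruise
v_peak = √(225/2·9/2) = √(2025/4) = 45/2
t_a = (45/2)/(9/2) = 5; t_c = 0
T = 2·5 = 10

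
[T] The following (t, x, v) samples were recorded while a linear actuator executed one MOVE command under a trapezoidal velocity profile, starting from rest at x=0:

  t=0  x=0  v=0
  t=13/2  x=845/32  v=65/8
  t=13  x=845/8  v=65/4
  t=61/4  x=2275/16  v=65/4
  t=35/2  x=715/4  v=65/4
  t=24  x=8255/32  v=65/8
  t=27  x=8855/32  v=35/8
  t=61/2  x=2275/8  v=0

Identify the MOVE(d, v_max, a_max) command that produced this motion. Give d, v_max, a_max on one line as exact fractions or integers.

d=2275/8 v_max=65/4 a_max=5/4

final state: t=61/2, x=2275/8, v=0 → d = 2275/8
a_max = (65/8−0)/(13/2−0) = 5/4
max v = 65/4 over t∈[13,35/2] → v_max = 65/4
check: 65/4·(13+9/2) = 2275/8 ✓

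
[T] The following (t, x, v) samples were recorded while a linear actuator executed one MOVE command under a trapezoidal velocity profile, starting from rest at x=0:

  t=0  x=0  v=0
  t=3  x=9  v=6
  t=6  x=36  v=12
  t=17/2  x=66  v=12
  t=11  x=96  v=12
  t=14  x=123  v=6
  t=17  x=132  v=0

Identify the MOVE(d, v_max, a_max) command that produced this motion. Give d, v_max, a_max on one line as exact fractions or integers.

d=132 v_max=12 a_max=2

final state: t=17, x=132, v=0 → d = 132
a_max = (6−0)/(3−0) = 2
max v = 12 over t∈[6,11] → v_max = 12
check: 12·(6+5) = 132 ✓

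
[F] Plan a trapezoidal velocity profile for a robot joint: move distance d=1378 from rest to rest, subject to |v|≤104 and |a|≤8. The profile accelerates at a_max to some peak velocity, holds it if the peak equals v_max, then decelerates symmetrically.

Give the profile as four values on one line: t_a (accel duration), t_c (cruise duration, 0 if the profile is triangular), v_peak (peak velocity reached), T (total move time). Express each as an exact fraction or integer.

t_a=13 t_c=1/4 v_peak=104 T=105/4

v_max²/a_max = 104²/8 = 1352
1378 ≥ 1352 → trapezoidal
t_a = 104/8 = 13; v_peak = 104
d_cruise = 1378 − 1352 = 26; t_c = 26/104 = 1/4
T = 2·13 + 1/4 = 105/4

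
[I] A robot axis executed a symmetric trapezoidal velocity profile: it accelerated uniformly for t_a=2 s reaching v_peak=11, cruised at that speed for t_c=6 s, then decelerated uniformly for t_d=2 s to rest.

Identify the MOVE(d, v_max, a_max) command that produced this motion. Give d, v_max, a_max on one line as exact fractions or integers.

a_max = 11/2
d_a = ½·11·2 = 11; d_c = 11·6 = 66
d = 2·11 + 66 = 88
t_c = 6 > 0 ⇒ limit active, v_max = 11

d=88 v_max=11 a_max=11/2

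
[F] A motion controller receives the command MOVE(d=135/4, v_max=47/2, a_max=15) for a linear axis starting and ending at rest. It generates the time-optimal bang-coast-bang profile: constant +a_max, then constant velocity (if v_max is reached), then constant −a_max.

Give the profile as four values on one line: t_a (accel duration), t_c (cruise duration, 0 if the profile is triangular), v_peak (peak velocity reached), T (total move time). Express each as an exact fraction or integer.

(v_max)²/a_max = (47/2)²/15 = 2209/60
135/4 < 2209/60 → triangular
v_peak = √(135/4·15) = √(2025/4) = 45/2
t_a = (45/2)/15 = 3/2; t_c = 0
T = 2·3/2 = 3

t_a=3/2 t_c=0 v_peak=45/2 T=3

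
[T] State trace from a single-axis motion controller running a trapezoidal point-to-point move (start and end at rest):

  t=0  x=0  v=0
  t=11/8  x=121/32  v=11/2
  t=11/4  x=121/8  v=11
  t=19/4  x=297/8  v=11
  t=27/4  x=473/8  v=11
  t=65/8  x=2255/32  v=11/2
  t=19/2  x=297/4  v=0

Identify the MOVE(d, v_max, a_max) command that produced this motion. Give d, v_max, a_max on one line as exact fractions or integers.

d=297/4 v_max=11 a_max=4

final state: t=19/2, x=297/4, v=0 → d = 297/4
a_max = (11/2−0)/(11/8−0) = 4
max v = 11 over t∈[11/4,27/4] → v_max = 11
check: 11·(11/4+4) = 297/4 ✓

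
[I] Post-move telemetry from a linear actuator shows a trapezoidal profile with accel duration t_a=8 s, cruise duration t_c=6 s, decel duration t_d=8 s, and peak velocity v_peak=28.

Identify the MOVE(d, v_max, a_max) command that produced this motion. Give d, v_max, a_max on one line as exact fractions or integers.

d=392 v_max=28 a_max=7/2

a_max = 28/8 = 7/2
d_a = ½·28·8 = 112; d_c = 28·6 = 168
d = 2·112 + 168 = 392
t_c = 6 > 0 → v_max = v_peak = 28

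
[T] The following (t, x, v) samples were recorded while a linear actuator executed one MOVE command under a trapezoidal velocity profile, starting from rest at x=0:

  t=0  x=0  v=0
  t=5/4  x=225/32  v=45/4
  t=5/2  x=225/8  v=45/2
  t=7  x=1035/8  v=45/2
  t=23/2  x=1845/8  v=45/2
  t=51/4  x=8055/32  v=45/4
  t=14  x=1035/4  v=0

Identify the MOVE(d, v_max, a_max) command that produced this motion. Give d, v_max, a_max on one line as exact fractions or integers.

d=1035/4 v_max=45/2 a_max=9

final state: t=14, x=1035/4, v=0 → d = 1035/4
a_max = (45/4−0)/(5/4−0) = 9
max v = 45/2 over t∈[5/2,23/2] → v_max = 45/2
check: 45/2·(5/2+9) = 1035/4 ✓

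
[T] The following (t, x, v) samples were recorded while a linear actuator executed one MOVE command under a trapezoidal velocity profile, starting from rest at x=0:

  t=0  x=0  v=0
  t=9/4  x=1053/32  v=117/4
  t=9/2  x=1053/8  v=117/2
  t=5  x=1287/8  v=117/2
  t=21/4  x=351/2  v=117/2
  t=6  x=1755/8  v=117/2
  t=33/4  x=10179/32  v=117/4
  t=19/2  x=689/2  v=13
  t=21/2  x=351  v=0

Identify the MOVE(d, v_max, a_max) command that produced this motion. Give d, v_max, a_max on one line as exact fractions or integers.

d=351 v_max=117/2 a_max=13

final state: t=21/2, x=351, v=0 → d = 351
a_max = (117/4−0)/(9/4−0) = 13
max v = 117/2 over t∈[9/2,6] → v_max = 117/2
check: 117/2·(9/2+3/2) = 351 ✓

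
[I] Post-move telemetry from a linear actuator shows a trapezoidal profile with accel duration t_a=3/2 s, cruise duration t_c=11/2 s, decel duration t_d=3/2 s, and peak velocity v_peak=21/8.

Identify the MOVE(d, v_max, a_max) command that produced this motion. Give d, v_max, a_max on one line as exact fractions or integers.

a_max = (21/8)/(3/2) = 7/4
d_a = ½·21/8·3/2 = 63/32; d_c = 21/8·11/2 = 231/16
d = 2·63/32 + 231/16 = 147/8
t_c = 11/2 > 0 → v_max = v_peak = 21/8

d=147/8 v_max=21/8 a_max=7/4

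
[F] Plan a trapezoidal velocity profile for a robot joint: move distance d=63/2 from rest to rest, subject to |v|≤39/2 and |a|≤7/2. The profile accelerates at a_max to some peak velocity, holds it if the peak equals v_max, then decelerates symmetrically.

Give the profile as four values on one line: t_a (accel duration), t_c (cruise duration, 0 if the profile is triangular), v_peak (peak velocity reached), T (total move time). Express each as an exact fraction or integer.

t_a=3 t_c=0 v_peak=21/2 T=6

(v_max)²/a_max = (39/2)²/(7/2) = 1521/14
63/2 < 1521/14 so t_c = 0
v_peak = √(63/2·7/2) = √(441/4) = 21/2
t_a = (21/2)/(7/2) = 3; t_c = 0
T = 2·3 = 6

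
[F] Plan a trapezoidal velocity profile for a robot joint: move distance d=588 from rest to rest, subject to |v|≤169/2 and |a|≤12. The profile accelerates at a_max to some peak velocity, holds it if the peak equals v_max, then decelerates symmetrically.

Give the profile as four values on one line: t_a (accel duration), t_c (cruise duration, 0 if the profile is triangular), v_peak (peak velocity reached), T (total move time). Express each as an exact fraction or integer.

(v_max)²/a_max = (169/2)²/12 = 28561/48
588 < 28561/48 → triangular
v_peak = √(588·12) = √7056 = 84
t_a = 84/12 = 7; t_c = 0
T = 2·7 = 14

t_a=7 t_c=0 v_peak=84 T=14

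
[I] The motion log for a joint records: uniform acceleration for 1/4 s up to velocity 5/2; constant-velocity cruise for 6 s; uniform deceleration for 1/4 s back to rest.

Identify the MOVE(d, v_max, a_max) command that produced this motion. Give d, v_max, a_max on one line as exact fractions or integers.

d=125/8 v_max=5/2 a_max=10

a_max = (5/2)/(1/4) = 10
d_a = ½·5/2·1/4 = 5/16; d_c = 5/2·6 = 15
d = 2·5/16 + 15 = 125/8
t_c = 6 > 0 ⇒ limit active, v_max = 5/2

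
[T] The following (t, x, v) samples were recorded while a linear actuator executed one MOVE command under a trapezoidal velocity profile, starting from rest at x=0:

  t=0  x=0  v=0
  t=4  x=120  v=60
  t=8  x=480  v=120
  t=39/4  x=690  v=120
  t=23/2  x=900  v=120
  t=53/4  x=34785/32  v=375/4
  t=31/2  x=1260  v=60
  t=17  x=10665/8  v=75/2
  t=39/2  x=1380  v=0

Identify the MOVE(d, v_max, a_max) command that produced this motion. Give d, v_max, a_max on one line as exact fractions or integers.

d=1380 v_max=120 a_max=15

final state: t=39/2, x=1380, v=0 → d = 1380
a_max = (60−0)/(4−0) = 15
max v = 120 over t∈[8,23/2] → v_max = 120
check: 120·(8+7/2) = 1380 ✓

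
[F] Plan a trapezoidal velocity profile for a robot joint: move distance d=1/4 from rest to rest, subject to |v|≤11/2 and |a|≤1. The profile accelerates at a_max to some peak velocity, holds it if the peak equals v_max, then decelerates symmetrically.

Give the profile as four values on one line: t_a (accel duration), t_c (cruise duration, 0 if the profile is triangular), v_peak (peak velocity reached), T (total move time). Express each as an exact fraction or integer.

t_a=1/2 t_c=0 v_peak=1/2 T=1

vₘ²/aₘ = (11/2)²/1 = 121/4
1/4 < 121/4 ⇒ no cruise
v_peak = √(1/4·1) = √(1/4) = 1/2
t_a = (1/2)/1 = 1/2; t_c = 0
T = 2·1/2 = 1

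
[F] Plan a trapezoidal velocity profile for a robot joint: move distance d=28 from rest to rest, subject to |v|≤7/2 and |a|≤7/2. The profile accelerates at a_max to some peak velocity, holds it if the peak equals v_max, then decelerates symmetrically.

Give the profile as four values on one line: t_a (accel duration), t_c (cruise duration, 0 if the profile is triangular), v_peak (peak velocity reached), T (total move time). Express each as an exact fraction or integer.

(v_max)²/a_max = (7/2)²/(7/2) = 7/2
28 ≥ 7/2 → trapezoidal
t_a = (7/2)/(7/2) = 1; v_peak = 7/2
d_cruise = 28 − 7/2 = 49/2; t_c = (49/2)/(7/2) = 7
T = 2·1 + 7 = 9

t_a=1 t_c=7 v_peak=7/2 T=9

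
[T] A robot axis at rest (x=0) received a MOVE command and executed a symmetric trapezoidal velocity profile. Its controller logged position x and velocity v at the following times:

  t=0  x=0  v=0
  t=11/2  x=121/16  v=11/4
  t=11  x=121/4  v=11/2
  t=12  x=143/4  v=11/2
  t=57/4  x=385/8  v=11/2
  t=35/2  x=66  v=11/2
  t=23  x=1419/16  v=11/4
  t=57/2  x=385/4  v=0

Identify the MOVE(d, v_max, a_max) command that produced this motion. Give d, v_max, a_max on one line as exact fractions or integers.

final state: t=57/2, x=385/4, v=0 → d = 385/4
a_max = (11/4−0)/(11/2−0) = 1/2
max v = 11/2 over t∈[11,35/2] → v_max = 11/2
check: 11/2·(11+13/2) = 385/4 ✓

d=385/4 v_max=11/2 a_max=1/2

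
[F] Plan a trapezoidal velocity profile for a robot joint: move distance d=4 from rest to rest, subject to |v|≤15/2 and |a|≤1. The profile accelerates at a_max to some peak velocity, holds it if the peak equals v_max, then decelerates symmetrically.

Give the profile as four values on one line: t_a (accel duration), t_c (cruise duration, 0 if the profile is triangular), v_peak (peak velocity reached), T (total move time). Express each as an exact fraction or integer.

(v_max)²/a_max = (15/2)²/1 = 225/4
4 < 225/4 ⇒ no cruise
v_peak = √(4·1) = √4 = 2
t_a = 2/1 = 2; t_c = 0
T = 2·2 = 4

t_a=2 t_c=0 v_peak=2 T=4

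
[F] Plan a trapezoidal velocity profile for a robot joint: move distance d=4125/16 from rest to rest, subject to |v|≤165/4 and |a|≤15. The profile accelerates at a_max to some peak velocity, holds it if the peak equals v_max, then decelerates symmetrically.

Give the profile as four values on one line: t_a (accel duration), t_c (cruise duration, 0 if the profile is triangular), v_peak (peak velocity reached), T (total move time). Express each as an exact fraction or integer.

t_a=11/4 t_c=7/2 v_peak=165/4 T=9

(v_max)²/a_max = (165/4)²/15 = 1815/16
4125/16 ≥ 1815/16 ⇒ cruise phase
t_a = (165/4)/15 = 11/4; v_peak = 165/4
d_cruise = 4125/16 − 1815/16 = 1155/8; t_c = (1155/8)/(165/4) = 7/2
T = 2·11/4 + 7/2 = 9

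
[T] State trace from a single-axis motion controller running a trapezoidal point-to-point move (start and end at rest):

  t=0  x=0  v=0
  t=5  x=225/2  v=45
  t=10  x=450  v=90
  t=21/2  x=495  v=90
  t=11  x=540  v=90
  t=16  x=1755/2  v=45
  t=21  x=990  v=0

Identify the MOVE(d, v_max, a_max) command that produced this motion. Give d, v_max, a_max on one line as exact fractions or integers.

d=990 v_max=90 a_max=9

final state: t=21, x=990, v=0 → d = 990
a_max = (45−0)/(5−0) = 9
max v = 90 over t∈[10,11] → v_max = 90
check: 90·(10+1) = 990 ✓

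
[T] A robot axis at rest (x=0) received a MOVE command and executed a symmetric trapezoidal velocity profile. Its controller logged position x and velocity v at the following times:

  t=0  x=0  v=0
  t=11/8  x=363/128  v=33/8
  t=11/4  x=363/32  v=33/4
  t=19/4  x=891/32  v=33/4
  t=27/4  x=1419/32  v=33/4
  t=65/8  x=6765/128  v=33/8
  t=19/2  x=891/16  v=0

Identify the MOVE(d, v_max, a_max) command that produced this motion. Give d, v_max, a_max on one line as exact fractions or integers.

d=891/16 v_max=33/4 a_max=3

final state: t=19/2, x=891/16, v=0 → d = 891/16
a_max = (33/8−0)/(11/8−0) = 3
max v = 33/4 over t∈[11/4,27/4] → v_max = 33/4
check: 33/4·(11/4+4) = 891/16 ✓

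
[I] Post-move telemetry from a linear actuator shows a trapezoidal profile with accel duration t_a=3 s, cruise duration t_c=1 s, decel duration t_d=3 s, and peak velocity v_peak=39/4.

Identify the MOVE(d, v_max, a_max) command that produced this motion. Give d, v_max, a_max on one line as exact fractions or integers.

d=39 v_max=39/4 a_max=13/4

a_max = (39/4)/3 = 13/4
d_a = ½·39/4·3 = 117/8; d_c = 39/4·1 = 39/4
d = 2·117/8 + 39/4 = 39
t_c = 1 > 0 ⇒ limit active, v_max = 39/4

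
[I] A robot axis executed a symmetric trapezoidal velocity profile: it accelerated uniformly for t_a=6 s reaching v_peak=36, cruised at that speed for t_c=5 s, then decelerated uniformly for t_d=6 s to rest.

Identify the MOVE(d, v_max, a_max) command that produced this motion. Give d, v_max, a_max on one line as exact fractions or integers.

a_max = 36/6 = 6
d_a = ½·36·6 = 108; d_c = 36·5 = 180
d = 2·108 + 180 = 396
t_c = 5 > 0 so v_max = 36

d=396 v_max=36 a_max=6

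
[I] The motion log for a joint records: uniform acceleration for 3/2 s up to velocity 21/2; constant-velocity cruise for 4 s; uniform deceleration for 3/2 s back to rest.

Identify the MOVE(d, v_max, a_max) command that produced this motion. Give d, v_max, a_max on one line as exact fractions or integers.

d=231/4 v_max=21/2 a_max=7

a_max = (21/2)/(3/2) = 7
d_a = ½·21/2·3/2 = 63/8; d_c = 21/2·4 = 42
d = 2·63/8 + 42 = 231/4
t_c = 4 > 0 → v_max = v_peak = 21/2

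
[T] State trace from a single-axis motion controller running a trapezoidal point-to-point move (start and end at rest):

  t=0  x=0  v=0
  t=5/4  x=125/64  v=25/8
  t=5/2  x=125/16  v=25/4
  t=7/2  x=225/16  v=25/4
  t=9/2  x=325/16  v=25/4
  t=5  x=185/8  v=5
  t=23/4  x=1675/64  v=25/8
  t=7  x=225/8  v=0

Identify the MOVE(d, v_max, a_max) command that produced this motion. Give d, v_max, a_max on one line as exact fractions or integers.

d=225/8 v_max=25/4 a_max=5/2

final state: t=7, x=225/8, v=0 → d = 225/8
a_max = (25/8−0)/(5/4−0) = 5/2
max v = 25/4 over t∈[5/2,9/2] → v_max = 25/4
check: 25/4·(5/2+2) = 225/8 ✓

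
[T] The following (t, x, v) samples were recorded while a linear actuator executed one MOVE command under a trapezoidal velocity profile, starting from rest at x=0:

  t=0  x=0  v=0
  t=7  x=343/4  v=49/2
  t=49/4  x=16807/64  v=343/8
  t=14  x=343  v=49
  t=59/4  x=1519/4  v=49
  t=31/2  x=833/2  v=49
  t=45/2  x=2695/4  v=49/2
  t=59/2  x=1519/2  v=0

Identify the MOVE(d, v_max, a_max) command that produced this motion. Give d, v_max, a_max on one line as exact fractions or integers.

final state: t=59/2, x=1519/2, v=0 → d = 1519/2
a_max = (49/2−0)/(7−0) = 7/2
max v = 49 over t∈[14,31/2] → v_max = 49
check: 49·(14+3/2) = 1519/2 ✓

d=1519/2 v_max=49 a_max=7/2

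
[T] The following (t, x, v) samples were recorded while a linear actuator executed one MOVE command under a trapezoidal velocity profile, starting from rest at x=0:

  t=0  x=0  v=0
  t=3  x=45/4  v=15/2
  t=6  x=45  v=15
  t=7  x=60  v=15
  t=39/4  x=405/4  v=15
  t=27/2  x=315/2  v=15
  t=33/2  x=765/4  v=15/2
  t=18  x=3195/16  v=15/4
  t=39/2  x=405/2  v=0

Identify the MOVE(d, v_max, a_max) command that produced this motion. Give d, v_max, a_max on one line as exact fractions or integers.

final state: t=39/2, x=405/2, v=0 → d = 405/2
a_max = (15/2−0)/(3−0) = 5/2
max v = 15 over t∈[6,27/2] → v_max = 15
check: 15·(6+15/2) = 405/2 ✓

d=405/2 v_max=15 a_max=5/2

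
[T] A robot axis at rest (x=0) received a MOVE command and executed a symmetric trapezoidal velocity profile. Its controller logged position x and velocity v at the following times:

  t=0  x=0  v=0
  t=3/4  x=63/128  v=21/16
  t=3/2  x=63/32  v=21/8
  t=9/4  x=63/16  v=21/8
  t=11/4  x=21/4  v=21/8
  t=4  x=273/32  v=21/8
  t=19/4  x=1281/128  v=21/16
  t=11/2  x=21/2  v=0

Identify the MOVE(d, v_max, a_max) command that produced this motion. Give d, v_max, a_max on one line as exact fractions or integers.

final state: t=11/2, x=21/2, v=0 → d = 21/2
a_max = (21/16−0)/(3/4−0) = 7/4
max v = 21/8 over t∈[3/2,4] → v_max = 21/8
check: 21/8·(3/2+5/2) = 21/2 ✓

d=21/2 v_max=21/8 a_max=7/4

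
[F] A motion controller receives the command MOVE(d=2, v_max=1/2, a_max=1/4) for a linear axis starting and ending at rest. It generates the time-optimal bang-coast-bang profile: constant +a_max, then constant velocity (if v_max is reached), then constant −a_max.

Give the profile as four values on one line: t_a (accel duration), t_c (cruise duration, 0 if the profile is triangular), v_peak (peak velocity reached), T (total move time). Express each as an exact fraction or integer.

vₘ²/aₘ = (1/2)²/(1/4) = 1
2 ≥ 1 so v_max reached
t_a = (1/2)/(1/4) = 2; v_peak = 1/2
d_cruise = 2 − 1 = 1; t_c = 1/(1/2) = 2
T = 2·2 + 2 = 6

t_a=2 t_c=2 v_peak=1/2 T=6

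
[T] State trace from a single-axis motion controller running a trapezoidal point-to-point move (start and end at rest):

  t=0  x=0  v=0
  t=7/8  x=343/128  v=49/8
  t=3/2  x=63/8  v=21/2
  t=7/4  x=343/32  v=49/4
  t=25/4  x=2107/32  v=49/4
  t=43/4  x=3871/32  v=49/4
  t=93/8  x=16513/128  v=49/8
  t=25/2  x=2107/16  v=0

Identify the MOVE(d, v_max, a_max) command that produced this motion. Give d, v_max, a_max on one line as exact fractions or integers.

d=2107/16 v_max=49/4 a_max=7

final state: t=25/2, x=2107/16, v=0 → d = 2107/16
a_max = (49/8−0)/(7/8−0) = 7
max v = 49/4 over t∈[7/4,43/4] → v_max = 49/4
check: 49/4·(7/4+9) = 2107/16 ✓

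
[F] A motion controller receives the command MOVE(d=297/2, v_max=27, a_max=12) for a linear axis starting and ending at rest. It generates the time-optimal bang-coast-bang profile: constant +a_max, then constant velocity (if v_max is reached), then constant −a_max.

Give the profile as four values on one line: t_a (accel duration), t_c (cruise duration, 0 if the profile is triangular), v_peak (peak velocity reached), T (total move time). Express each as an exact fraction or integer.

(v_max)²/a_max = 27²/12 = 243/4
297/2 ≥ 243/4 → trapezoidal
t_a = 27/12 = 9/4; v_peak = 27
d_cruise = 297/2 − 243/4 = 351/4; t_c = (351/4)/27 = 13/4
T = 2·9/4 + 13/4 = 31/4

t_a=9/4 t_c=13/4 v_peak=27 T=31/4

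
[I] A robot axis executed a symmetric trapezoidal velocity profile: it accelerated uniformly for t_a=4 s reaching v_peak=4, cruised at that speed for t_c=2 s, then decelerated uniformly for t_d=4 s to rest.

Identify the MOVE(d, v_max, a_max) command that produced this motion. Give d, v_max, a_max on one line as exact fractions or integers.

a_max = 4/4 = 1
d_a = ½·4·4 = 8; d_c = 4·2 = 8
d = 2·8 + 8 = 24
t_c = 2 > 0 ⇒ limit active, v_max = 4

d=24 v_max=4 a_max=1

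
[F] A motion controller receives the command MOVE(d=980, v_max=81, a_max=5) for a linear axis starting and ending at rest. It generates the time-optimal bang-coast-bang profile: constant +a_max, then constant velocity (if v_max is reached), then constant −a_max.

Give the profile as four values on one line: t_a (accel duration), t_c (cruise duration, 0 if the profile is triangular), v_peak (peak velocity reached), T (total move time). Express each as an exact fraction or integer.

v_max²/a_max = 81²/5 = 6561/5
980 < 6561/5 ⇒ no cruise
v_peak = √(980·5) = √4900 = 70
t_a = 70/5 = 14; t_c = 0
T = 2·14 = 28

t_a=14 t_c=0 v_peak=70 T=28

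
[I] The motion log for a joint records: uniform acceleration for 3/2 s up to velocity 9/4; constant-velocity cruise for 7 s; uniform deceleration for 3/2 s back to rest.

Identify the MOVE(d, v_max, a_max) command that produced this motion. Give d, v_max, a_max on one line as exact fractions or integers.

d=153/8 v_max=9/4 a_max=3/2

a_max = (9/4)/(3/2) = 3/2
d_a = ½·9/4·3/2 = 27/16; d_c = 9/4·7 = 63/4
d = 2·27/16 + 63/4 = 153/8
t_c = 7 > 0 → v_max = v_peak = 9/4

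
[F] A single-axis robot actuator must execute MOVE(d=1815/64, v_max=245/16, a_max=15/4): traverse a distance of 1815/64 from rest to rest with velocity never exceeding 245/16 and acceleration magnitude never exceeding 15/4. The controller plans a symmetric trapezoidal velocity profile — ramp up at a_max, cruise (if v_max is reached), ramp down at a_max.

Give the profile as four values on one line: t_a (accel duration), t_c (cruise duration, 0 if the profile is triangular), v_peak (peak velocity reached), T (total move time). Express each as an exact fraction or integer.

v_max²/a_max = (245/16)²/(15/4) = 12005/192
1815/64 < 12005/192 → triangular
v_peak = √(1815/64·15/4) = √(27225/256) = 165/16
t_a = (165/16)/(15/4) = 11/4; t_c = 0
T = 2·11/4 = 11/2

t_a=11/4 t_c=0 v_peak=165/16 T=11/2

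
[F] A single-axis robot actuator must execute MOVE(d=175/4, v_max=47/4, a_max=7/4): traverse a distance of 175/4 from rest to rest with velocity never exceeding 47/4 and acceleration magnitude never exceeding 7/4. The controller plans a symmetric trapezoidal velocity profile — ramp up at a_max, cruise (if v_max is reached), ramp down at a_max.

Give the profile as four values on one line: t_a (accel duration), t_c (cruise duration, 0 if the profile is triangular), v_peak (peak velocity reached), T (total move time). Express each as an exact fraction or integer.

t_a=5 t_c=0 v_peak=35/4 T=10

(v_max)²/a_max = (47/4)²/(7/4) = 2209/28
175/4 < 2209/28 ⇒ no cruise
v_peak = √(175/4·7/4) = √(1225/16) = 35/4
t_a = (35/4)/(7/4) = 5; t_c = 0
T = 2·5 = 10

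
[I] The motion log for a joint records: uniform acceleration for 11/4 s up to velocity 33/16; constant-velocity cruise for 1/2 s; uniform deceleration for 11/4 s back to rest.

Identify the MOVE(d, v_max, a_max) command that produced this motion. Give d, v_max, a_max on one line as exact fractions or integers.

a_max = (33/16)/(11/4) = 3/4
d_a = ½·33/16·11/4 = 363/128; d_c = 33/16·1/2 = 33/32
d = 2·363/128 + 33/32 = 429/64
t_c = 1/2 > 0 so v_max = 33/16

d=429/64 v_max=33/16 a_max=3/4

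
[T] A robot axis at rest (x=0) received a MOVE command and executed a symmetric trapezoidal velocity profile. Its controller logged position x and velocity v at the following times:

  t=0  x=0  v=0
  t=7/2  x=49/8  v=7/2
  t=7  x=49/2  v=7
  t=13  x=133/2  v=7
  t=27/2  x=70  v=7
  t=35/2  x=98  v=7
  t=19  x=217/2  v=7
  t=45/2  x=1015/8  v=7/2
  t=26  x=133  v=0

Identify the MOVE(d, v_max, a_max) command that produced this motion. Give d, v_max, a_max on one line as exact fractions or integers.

d=133 v_max=7 a_max=1

final state: t=26, x=133, v=0 → d = 133
a_max = (7/2−0)/(7/2−0) = 1
max v = 7 over t∈[7,19] → v_max = 7
check: 7·(7+12) = 133 ✓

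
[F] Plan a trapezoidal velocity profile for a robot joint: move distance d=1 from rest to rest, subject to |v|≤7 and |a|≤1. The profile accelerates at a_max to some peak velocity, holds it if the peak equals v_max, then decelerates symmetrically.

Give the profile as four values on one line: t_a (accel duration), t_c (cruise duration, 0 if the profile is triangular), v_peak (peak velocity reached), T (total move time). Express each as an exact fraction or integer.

t_a=1 t_c=0 v_peak=1 T=2

v_max²/a_max = 7²/1 = 49
1 < 49 → triangular
v_peak = √(1·1) = √1 = 1
t_a = 1/1 = 1; t_c = 0
T = 2·1 = 2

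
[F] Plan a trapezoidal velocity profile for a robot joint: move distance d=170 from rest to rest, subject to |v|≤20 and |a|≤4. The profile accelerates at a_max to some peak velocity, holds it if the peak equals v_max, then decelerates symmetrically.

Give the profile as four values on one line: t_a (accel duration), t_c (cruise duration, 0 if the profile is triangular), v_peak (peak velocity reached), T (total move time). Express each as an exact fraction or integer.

t_a=5 t_c=7/2 v_peak=20 T=27/2

(v_max)²/a_max = 20²/4 = 100
170 ≥ 100 → trapezoidal
t_a = 20/4 = 5; v_peak = 20
d_cruise = 170 − 100 = 70; t_c = 70/20 = 7/2
T = 2·5 + 7/2 = 27/2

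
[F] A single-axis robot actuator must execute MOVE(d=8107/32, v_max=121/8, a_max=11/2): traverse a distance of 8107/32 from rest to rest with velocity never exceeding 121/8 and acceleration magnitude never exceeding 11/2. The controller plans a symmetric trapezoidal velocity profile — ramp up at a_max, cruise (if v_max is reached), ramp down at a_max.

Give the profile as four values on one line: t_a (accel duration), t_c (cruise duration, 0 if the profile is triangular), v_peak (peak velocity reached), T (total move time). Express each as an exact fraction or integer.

v_max²/a_max = (121/8)²/(11/2) = 1331/32
8107/32 ≥ 1331/32 → trapezoidal
t_a = (121/8)/(11/2) = 11/4; v_peak = 121/8
d_cruise = 8107/32 − 1331/32 = 847/4; t_c = (847/4)/(121/8) = 14
T = 2·11/4 + 14 = 39/2

t_a=11/4 t_c=14 v_peak=121/8 T=39/2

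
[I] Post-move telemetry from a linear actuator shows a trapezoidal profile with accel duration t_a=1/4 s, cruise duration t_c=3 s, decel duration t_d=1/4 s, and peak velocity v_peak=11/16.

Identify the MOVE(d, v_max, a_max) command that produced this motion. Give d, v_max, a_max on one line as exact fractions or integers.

a_max = (11/16)/(1/4) = 11/4
d_a = ½·11/16·1/4 = 11/128; d_c = 11/16·3 = 33/16
d = 2·11/128 + 33/16 = 143/64
t_c = 3 > 0 → v_max = v_peak = 11/16

d=143/64 v_max=11/16 a_max=11/4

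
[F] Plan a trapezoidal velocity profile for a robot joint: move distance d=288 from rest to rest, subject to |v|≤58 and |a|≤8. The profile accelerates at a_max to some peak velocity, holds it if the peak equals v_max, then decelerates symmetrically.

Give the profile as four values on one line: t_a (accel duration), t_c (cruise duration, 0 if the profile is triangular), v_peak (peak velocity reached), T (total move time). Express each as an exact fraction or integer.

t_a=6 t_c=0 v_peak=48 T=12

vₘ²/aₘ = 58²/8 = 841/2
288 < 841/2 ⇒ no cruise
v_peak = √(288·8) = √2304 = 48
t_a = 48/8 = 6; t_c = 0
T = 2·6 = 12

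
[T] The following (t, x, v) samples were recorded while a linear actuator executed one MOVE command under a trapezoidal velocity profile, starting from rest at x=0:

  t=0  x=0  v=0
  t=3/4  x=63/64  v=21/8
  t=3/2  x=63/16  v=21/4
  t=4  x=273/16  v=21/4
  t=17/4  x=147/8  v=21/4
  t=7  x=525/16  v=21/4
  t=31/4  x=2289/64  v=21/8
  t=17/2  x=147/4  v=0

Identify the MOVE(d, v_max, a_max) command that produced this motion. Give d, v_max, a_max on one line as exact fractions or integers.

final state: t=17/2, x=147/4, v=0 → d = 147/4
a_max = (21/8−0)/(3/4−0) = 7/2
max v = 21/4 over t∈[3/2,7] → v_max = 21/4
check: 21/4·(3/2+11/2) = 147/4 ✓

d=147/4 v_max=21/4 a_max=7/2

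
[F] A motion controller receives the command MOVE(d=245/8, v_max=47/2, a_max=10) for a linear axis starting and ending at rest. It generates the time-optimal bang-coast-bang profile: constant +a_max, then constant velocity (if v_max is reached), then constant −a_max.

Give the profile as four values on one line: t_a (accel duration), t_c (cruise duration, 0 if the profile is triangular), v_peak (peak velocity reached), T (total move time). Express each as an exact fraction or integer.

t_a=7/4 t_c=0 v_peak=35/2 T=7/2

v_max²/a_max = (47/2)²/10 = 2209/40
245/8 < 2209/40 → triangular
v_peak = √(245/8·10) = √(1225/4) = 35/2
t_a = (35/2)/10 = 7/4; t_c = 0
T = 2·7/4 = 7/2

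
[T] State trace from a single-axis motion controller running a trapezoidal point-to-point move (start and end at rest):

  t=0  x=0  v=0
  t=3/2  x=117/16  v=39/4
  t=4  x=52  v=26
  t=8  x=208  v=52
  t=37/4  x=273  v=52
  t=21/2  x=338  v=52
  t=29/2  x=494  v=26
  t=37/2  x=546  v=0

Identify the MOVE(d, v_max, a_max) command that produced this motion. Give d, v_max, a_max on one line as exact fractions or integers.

final state: t=37/2, x=546, v=0 → d = 546
a_max = (39/4−0)/(3/2−0) = 13/2
max v = 52 over t∈[8,21/2] → v_max = 52
check: 52·(8+5/2) = 546 ✓

d=546 v_max=52 a_max=13/2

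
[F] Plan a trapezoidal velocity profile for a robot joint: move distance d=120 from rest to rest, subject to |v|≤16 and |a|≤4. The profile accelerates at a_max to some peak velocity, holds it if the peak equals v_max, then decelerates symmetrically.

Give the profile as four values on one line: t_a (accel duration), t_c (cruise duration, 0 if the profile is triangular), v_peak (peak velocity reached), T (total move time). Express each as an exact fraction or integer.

t_a=4 t_c=7/2 v_peak=16 T=23/2

(v_max)²/a_max = 16²/4 = 64
120 ≥ 64 so v_max reached
t_a = 16/4 = 4; v_peak = 16
d_cruise = 120 − 64 = 56; t_c = 56/16 = 7/2
T = 2·4 + 7/2 = 23/2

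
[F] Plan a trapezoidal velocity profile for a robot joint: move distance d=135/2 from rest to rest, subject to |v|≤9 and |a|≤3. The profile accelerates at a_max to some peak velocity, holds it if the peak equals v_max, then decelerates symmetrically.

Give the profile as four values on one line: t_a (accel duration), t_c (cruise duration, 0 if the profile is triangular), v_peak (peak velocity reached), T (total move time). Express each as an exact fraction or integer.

t_a=3 t_c=9/2 v_peak=9 T=21/2

vₘ²/aₘ = 9²/3 = 27
135/2 ≥ 27 so v_max reached
t_a = 9/3 = 3; v_peak = 9
d_cruise = 135/2 − 27 = 81/2; t_c = (81/2)/9 = 9/2
T = 2·3 + 9/2 = 21/2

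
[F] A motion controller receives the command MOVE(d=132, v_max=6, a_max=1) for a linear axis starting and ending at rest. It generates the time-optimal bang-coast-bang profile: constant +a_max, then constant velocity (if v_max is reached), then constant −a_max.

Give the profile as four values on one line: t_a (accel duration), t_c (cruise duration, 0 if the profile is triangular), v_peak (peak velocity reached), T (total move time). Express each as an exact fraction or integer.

(v_max)²/a_max = 6²/1 = 36
132 ≥ 36 → trapezoidal
t_a = 6/1 = 6; v_peak = 6
d_cruise = 132 − 36 = 96; t_c = 96/6 = 16
T = 2·6 + 16 = 28

t_a=6 t_c=16 v_peak=6 T=28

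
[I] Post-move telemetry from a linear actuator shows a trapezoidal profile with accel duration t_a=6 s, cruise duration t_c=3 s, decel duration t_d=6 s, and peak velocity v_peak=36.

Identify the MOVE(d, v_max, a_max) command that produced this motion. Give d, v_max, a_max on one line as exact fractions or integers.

d=324 v_max=36 a_max=6

a_max = 36/6 = 6
d_a = ½·36·6 = 108; d_c = 36·3 = 108
d = 2·108 + 108 = 324
t_c = 3 > 0 ⇒ limit active, v_max = 36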